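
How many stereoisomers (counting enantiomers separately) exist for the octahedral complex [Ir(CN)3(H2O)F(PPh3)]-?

An octahedron has six vertices in three trans pairs; every non-trans pair is cis.
Systematic placement gives 4 geometric isomers: CN mer (3 arrangements); CN fac (chiral).
One of these lacks any improper symmetry element and so occurs as an enantiomeric pair, giving 4 + 1 = 5 stereoisomers in total.

5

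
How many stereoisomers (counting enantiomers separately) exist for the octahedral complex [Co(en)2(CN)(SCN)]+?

The six octahedral sites form three mutually perpendicular trans pairs.
Each en is bidentate and must span two cis positions.
Working through the distinct placements yields 2 geometric isomers: CN and SCN mutually trans; CN and SCN mutually cis (chiral).
One of these lacks any improper symmetry element and so occurs as an enantiomeric pair, giving 2 + 1 = 3 stereoisomers in total.

3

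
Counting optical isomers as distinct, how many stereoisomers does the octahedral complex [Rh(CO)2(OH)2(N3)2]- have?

6

The six octahedral sites form three mutually perpendicular trans pairs.
The distinct arrangements are (5 in all): CO trans, OH trans, N3 trans; CO trans, OH cis, N3 cis; CO cis, OH trans, N3 cis; CO cis, OH cis, N3 cis (chiral); CO cis, OH cis, N3 trans.
One of these lacks any improper symmetry element and so occurs as an enantiomeric pair, giving 5 + 1 = 6 stereoisomers in total.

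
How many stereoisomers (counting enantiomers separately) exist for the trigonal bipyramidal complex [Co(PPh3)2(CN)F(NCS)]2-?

10

A trigonal bipyramid has two axial and three equatorial sites, which are chemically inequivalent.
Placing the ligands in turn and identifying arrangements related by rotation or reflection leaves 7 distinct geometric isomers.
Of these, 3 lack any improper symmetry element and so occur as enantiomeric pairs, giving 7 + 3 = 10 stereoisomers in total.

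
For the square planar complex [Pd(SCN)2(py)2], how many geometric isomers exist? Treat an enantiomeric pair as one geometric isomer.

2

A square has two trans pairs of vertices; adjacent vertices are cis.
Working through the distinct placements yields 2 geometric isomers: SCN cis; SCN trans.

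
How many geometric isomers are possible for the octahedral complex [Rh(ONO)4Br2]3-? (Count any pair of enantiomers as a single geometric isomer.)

2

The six octahedral sites form three mutually perpendicular trans pairs.
There are 2 geometric isomers: Br trans; Br cis.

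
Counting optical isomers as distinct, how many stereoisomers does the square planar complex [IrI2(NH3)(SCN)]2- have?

2

In a square planar complex each vertex has one trans partner and two cis neighbours.
The distinct arrangements are (2 in all): I cis; I trans.
Each arrangement has an internal mirror plane or centre of symmetry, so none is chiral.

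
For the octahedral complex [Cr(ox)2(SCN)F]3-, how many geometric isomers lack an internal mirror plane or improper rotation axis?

In an octahedral complex each vertex has one trans partner and four cis neighbours.
Each ox is bidentate and must span two cis positions.
The distinct arrangements are (2 in all): SCN and F mutually trans; SCN and F mutually cis (chiral).
One of these lacks any improper symmetry element and so occurs as an enantiomeric pair, giving 2 + 1 = 3 stereoisomers in total.

1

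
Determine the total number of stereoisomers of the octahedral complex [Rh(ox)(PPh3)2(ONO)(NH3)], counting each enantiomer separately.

6

In an octahedral complex each vertex has one trans partner and four cis neighbours.
Each ox is bidentate and must span two cis positions.
Working through the distinct placements yields 4 geometric isomers: PPh3 cis (3 arrangements, 2 chiral); PPh3 trans.
Of these, 2 lack any improper symmetry element and so occur as enantiomeric pairs, giving 4 + 2 = 6 stereoisomers in total.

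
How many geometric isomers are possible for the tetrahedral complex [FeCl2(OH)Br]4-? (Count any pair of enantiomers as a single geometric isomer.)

1

All four vertices of a tetrahedron are equivalent and mutually adjacent, so cis/trans isomerism cannot arise.
Only one geometric arrangement is possible.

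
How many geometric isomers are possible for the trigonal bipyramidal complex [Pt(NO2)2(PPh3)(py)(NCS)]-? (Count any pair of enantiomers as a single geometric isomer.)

7

A trigonal bipyramid has two axial and three equatorial sites, which are chemically inequivalent.
Exhaustive case analysis gives 7 geometric isomers.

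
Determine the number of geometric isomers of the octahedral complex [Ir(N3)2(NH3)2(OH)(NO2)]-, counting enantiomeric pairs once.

6

There are 6 geometric isomers: N3 trans, NH3 trans; N3 trans, NH3 cis; N3 cis, NH3 cis (3 arrangements, 2 chiral); N3 cis, NH3 trans.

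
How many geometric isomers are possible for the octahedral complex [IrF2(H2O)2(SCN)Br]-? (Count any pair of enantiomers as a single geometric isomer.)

6

In an octahedral complex each vertex has one trans partner and four cis neighbours.
Systematic placement gives 6 geometric isomers: F cis, H2O cis (3 arrangements, 2 chiral); F cis, H2O trans; F trans, H2O cis; F trans, H2O trans.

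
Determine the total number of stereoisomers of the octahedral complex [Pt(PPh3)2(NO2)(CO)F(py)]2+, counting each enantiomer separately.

Exhaustive case analysis gives 9 geometric isomers.
Of these, 6 lack any improper symmetry element and so occur as enantiomeric pairs, giving 9 + 6 = 15 stereoisomers in total.

15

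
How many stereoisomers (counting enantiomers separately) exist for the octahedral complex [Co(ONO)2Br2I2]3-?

The six octahedral sites form three mutually perpendicular trans pairs.
Systematic placement gives 5 geometric isomers: ONO trans, Br trans, I trans; ONO cis, Br trans, I cis; ONO trans, Br cis, I cis; ONO cis, Br cis, I cis (chiral); ONO cis, Br cis, I trans.
One of these lacks any improper symmetry element and so occurs as an enantiomeric pair, giving 5 + 1 = 6 stereoisomers in total.

6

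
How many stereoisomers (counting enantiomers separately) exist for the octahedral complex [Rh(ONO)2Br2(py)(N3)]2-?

8

The six octahedral sites form three mutually perpendicular trans pairs.
The distinct arrangements are (6 in all): ONO cis, Br trans; ONO trans, Br trans; ONO cis, Br cis (3 arrangements, 2 chiral); ONO trans, Br cis.
Of these, 2 lack any improper symmetry element and so occur as enantiomeric pairs, giving 6 + 2 = 8 stereoisomers in total.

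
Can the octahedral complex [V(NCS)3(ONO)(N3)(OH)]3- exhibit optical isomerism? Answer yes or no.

yes

The six octahedral sites form three mutually perpendicular trans pairs.
There are 4 geometric isomers: NCS mer (3 arrangements); NCS fac (chiral).
One of these lacks any improper symmetry element and so occurs as an enantiomeric pair, giving 4 + 1 = 5 stereoisomers in total.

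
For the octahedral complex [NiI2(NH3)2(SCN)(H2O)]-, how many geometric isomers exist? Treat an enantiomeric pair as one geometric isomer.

Systematic placement gives 6 geometric isomers: I cis, NH3 cis (3 arrangements, 2 chiral); I cis, NH3 trans; I trans, NH3 cis; I trans, NH3 trans.

6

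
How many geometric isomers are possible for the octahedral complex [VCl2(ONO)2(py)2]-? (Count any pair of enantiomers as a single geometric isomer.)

The distinct arrangements are (5 in all): Cl trans, ONO trans, py trans; Cl trans, ONO cis, py cis; Cl cis, ONO cis, py trans; Cl cis, ONO cis, py cis (chiral); Cl cis, ONO trans, py cis.

5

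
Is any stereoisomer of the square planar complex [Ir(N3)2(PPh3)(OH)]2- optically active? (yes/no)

no

The distinct arrangements are (2 in all): N3 cis; N3 trans.
Each arrangement has an internal mirror plane or centre of symmetry, so none is chiral.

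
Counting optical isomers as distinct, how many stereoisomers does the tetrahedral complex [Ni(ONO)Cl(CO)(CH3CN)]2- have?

Only one geometric arrangement is possible; it has no improper symmetry element, so it exists as a pair of enantiomers (2 stereoisomers).

2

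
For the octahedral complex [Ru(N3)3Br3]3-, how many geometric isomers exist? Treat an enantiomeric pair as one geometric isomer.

The six octahedral sites form three mutually perpendicular trans pairs.
Working through the distinct placements yields 2 geometric isomers: N3 mer; N3 fac.

2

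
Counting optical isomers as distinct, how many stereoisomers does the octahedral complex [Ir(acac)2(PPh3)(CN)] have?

An octahedron has six vertices in three trans pairs; every non-trans pair is cis.
Each acac is bidentate and must span two cis positions.
Working through the distinct placements yields 2 geometric isomers: PPh3 and CN mutually trans; PPh3 and CN mutually cis (chiral).
One of these lacks any improper symmetry element and so occurs as an enantiomeric pair, giving 2 + 1 = 3 stereoisomers in total.

3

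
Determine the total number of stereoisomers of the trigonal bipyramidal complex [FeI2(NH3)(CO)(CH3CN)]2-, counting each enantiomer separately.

Placing the ligands in turn and identifying arrangements related by rotation or reflection leaves 7 distinct geometric isomers.
Of these, 3 lack any improper symmetry element and so occur as enantiomeric pairs, giving 7 + 3 = 10 stereoisomers in total.

10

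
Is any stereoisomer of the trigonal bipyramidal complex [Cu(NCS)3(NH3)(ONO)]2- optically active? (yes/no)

A trigonal bipyramid has two axial and three equatorial sites, which are chemically inequivalent.
Systematic placement gives 4 geometric isomers: NH3 equatorial, ONO equatorial; NH3 axial, ONO equatorial; NH3 equatorial, ONO axial; NH3 axial, ONO axial.
Each arrangement has an internal mirror plane or centre of symmetry, so none is chiral.

no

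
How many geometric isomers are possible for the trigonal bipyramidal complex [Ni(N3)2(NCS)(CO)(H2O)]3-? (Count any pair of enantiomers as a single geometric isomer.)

In a trigonal bipyramid the two axial positions differ from the three equatorial ones.
Placing the ligands in turn and identifying arrangements related by rotation or reflection leaves 7 distinct geometric isomers.

7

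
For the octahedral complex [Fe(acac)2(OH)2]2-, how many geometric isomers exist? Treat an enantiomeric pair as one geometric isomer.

2

Each acac is bidentate and must span two cis positions.
The distinct arrangements are (2 in all): OH trans; OH cis (chiral).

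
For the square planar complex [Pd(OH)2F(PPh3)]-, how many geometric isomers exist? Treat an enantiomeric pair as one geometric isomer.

2

In a square planar complex each vertex has one trans partner and two cis neighbours.
There are 2 geometric isomers: OH cis; OH trans.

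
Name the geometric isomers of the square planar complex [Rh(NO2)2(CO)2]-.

cis and trans

In a square planar complex each vertex has one trans partner and two cis neighbours.
Working through the distinct placements yields 2 geometric isomers: NO2 cis; NO2 trans.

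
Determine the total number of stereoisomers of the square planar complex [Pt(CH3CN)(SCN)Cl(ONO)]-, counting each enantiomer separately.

3

A square has two trans pairs of vertices; adjacent vertices are cis.
Working through the distinct placements yields 3 geometric isomers: (CH3CN/ONO trans, Cl/SCN trans); (CH3CN/SCN trans, Cl/ONO trans); (CH3CN/Cl trans, ONO/SCN trans).
Each arrangement has an internal mirror plane or centre of symmetry, so none is chiral.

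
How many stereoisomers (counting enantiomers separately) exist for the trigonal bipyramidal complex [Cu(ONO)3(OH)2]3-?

3

There are 3 geometric isomers: OH both axial; OH one axial, one equatorial; OH both equatorial.
Each arrangement has an internal mirror plane or centre of symmetry, so none is chiral.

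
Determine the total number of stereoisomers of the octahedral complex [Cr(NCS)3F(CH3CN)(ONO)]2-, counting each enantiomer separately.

5

An octahedron has six vertices in three trans pairs; every non-trans pair is cis.
There are 4 geometric isomers: NCS mer (3 arrangements); NCS fac (chiral).
One of these lacks any improper symmetry element and so occurs as an enantiomeric pair, giving 4 + 1 = 5 stereoisomers in total.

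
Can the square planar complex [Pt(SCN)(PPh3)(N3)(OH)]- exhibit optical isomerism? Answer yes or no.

In a square planar complex each vertex has one trans partner and two cis neighbours.
Systematic placement gives 3 geometric isomers: (N3/PPh3 trans, OH/SCN trans); (N3/SCN trans, OH/PPh3 trans); (N3/OH trans, PPh3/SCN trans).
Each arrangement has an internal mirror plane or centre of symmetry, so none is chiral.

no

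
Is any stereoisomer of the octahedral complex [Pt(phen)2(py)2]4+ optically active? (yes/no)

yes

The six octahedral sites form three mutually perpendicular trans pairs.
Each phen is bidentate and must span two cis positions.
Systematic placement gives 2 geometric isomers: py trans; py cis (chiral).
One of these lacks any improper symmetry element and so occurs as an enantiomeric pair, giving 2 + 1 = 3 stereoisomers in total.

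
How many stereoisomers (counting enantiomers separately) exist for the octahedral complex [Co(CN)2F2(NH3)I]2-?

The six octahedral sites form three mutually perpendicular trans pairs.
Systematic placement gives 6 geometric isomers: CN trans, F trans; CN trans, F cis; CN cis, F cis (3 arrangements, 2 chiral); CN cis, F trans.
Of these, 2 lack any improper symmetry element and so occur as enantiomeric pairs, giving 6 + 2 = 8 stereoisomers in total.

8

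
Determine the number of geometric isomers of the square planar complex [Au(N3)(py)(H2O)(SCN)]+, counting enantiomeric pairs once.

Working through the distinct placements yields 3 geometric isomers: (H2O/SCN trans, N3/py trans); (H2O/py trans, N3/SCN trans); (H2O/N3 trans, SCN/py trans).

3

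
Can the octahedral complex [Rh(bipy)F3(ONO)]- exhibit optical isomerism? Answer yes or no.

The six octahedral sites form three mutually perpendicular trans pairs.
Each bipy is bidentate and must span two cis positions.
Working through the distinct placements yields 2 geometric isomers: F mer; F fac.
Each arrangement has an internal mirror plane or centre of symmetry, so none is chiral.

no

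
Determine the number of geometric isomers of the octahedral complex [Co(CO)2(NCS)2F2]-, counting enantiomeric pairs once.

5

In an octahedral complex each vertex has one trans partner and four cis neighbours.
Working through the distinct placements yields 5 geometric isomers: CO trans, NCS trans, F trans; CO trans, NCS cis, F cis; CO cis, NCS trans, F cis; CO cis, NCS cis, F cis (chiral); CO cis, NCS cis, F trans.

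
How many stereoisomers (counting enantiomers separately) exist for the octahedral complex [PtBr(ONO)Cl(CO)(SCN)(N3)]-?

30

Exhaustive case analysis gives 15 geometric isomers.
Of these, 15 lack any improper symmetry element and so occur as enantiomeric pairs, giving 15 + 15 = 30 stereoisomers in total.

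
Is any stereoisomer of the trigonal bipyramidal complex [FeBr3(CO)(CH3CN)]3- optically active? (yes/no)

In a trigonal bipyramid the two axial positions differ from the three equatorial ones.
Systematic placement gives 4 geometric isomers: CO equatorial, CH3CN equatorial; CO equatorial, CH3CN axial; CO axial, CH3CN equatorial; CO axial, CH3CN axial.
Each arrangement has an internal mirror plane or centre of symmetry, so none is chiral.

no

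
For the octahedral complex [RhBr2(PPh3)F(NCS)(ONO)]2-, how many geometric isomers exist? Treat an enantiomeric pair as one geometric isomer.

An octahedron has six vertices in three trans pairs; every non-trans pair is cis.
Exhaustive case analysis gives 9 geometric isomers.

9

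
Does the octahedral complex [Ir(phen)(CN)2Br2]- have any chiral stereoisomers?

yes

Each phen is bidentate and must span two cis positions.
The distinct arrangements are (3 in all): CN cis, Br trans; CN cis, Br cis (chiral); CN trans, Br cis.
One of these lacks any improper symmetry element and so occurs as an enantiomeric pair, giving 3 + 1 = 4 stereoisomers in total.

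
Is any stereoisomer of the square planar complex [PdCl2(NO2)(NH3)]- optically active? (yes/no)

A square has two trans pairs of vertices; adjacent vertices are cis.
The distinct arrangements are (2 in all): Cl cis; Cl trans.
Each arrangement has an internal mirror plane or centre of symmetry, so none is chiral.

no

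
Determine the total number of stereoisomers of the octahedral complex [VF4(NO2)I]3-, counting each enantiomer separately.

2

The six octahedral sites form three mutually perpendicular trans pairs.
The distinct arrangements are (2 in all): NO2 and I mutually trans; NO2 and I mutually cis.
Each arrangement has an internal mirror plane or centre of symmetry, so none is chiral.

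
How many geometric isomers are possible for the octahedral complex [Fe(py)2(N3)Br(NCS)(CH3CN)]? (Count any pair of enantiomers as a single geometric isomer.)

An octahedron has six vertices in three trans pairs; every non-trans pair is cis.
Placing the ligands in turn and identifying arrangements related by rotation or reflection leaves 9 distinct geometric isomers.

9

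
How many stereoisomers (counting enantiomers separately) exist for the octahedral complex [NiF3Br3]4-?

The six octahedral sites form three mutually perpendicular trans pairs.
Systematic placement gives 2 geometric isomers: F mer; F fac.
Each arrangement has an internal mirror plane or centre of symmetry, so none is chiral.

2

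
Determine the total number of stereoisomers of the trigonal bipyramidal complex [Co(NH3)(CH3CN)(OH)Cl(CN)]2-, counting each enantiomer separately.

Exhaustive case analysis gives 10 geometric isomers.
Of these, 10 lack any improper symmetry element and so occur as enantiomeric pairs, giving 10 + 10 = 20 stereoisomers in total.

20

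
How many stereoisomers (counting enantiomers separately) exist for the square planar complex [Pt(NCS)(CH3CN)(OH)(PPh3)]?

3

The distinct arrangements are (3 in all): (CH3CN/OH trans, NCS/PPh3 trans); (CH3CN/PPh3 trans, NCS/OH trans); (CH3CN/NCS trans, OH/PPh3 trans).
Each arrangement has an internal mirror plane or centre of symmetry, so none is chiral.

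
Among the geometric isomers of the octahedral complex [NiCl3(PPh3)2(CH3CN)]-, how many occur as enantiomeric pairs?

An octahedron has six vertices in three trans pairs; every non-trans pair is cis.
The distinct arrangements are (3 in all): Cl mer, PPh3 trans; Cl fac, PPh3 cis; Cl mer, PPh3 cis.
Each arrangement has an internal mirror plane or centre of symmetry, so none is chiral.

0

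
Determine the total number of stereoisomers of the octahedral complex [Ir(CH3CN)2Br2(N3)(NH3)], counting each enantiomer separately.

8

An octahedron has six vertices in three trans pairs; every non-trans pair is cis.
The distinct arrangements are (6 in all): CH3CN trans, Br trans; CH3CN cis, Br trans; CH3CN cis, Br cis (3 arrangements, 2 chiral); CH3CN trans, Br cis.
Of these, 2 lack any improper symmetry element and so occur as enantiomeric pairs, giving 6 + 2 = 8 stereoisomers in total.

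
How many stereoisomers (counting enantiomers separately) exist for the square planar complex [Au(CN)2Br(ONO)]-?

Systematic placement gives 2 geometric isomers: CN cis; CN trans.
Each arrangement has an internal mirror plane or centre of symmetry, so none is chiral.

2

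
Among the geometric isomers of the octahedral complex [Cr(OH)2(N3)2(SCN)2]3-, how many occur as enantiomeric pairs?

Systematic placement gives 5 geometric isomers: OH trans, N3 trans, SCN trans; OH cis, N3 trans, SCN cis; OH cis, N3 cis, SCN trans; OH cis, N3 cis, SCN cis (chiral); OH trans, N3 cis, SCN cis.
One of these lacks any improper symmetry element and so occurs as an enantiomeric pair, giving 5 + 1 = 6 stereoisomers in total.

1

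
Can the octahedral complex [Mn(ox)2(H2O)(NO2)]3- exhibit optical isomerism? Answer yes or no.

The six octahedral sites form three mutually perpendicular trans pairs.
Each ox is bidentate and must span two cis positions.
Systematic placement gives 2 geometric isomers: H2O and NO2 mutually trans; H2O and NO2 mutually cis (chiral).
One of these lacks any improper symmetry element and so occurs as an enantiomeric pair, giving 2 + 1 = 3 stereoisomers in total.

yes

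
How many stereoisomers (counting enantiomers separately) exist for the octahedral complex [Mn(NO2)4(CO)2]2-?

2

The six octahedral sites form three mutually perpendicular trans pairs.
There are 2 geometric isomers: CO trans; CO cis.
Each arrangement has an internal mirror plane or centre of symmetry, so none is chiral.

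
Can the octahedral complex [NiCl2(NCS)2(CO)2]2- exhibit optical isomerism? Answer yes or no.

yes

In an octahedral complex each vertex has one trans partner and four cis neighbours.
There are 5 geometric isomers: Cl trans, NCS trans, CO trans; Cl cis, NCS cis, CO trans; Cl cis, NCS trans, CO cis; Cl cis, NCS cis, CO cis (chiral); Cl trans, NCS cis, CO cis.
One of these lacks any improper symmetry element and so occurs as an enantiomeric pair, giving 5 + 1 = 6 stereoisomers in total.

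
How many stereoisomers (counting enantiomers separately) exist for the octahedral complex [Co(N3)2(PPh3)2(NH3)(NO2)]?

In an octahedral complex each vertex has one trans partner and four cis neighbours.
There are 6 geometric isomers: N3 trans, PPh3 trans; N3 trans, PPh3 cis; N3 cis, PPh3 trans; N3 cis, PPh3 cis (3 arrangements, 2 chiral).
Of these, 2 lack any improper symmetry element and so occur as enantiomeric pairs, giving 6 + 2 = 8 stereoisomers in total.

8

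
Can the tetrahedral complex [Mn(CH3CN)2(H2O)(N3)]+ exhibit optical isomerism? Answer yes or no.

no

Only one geometric arrangement is possible.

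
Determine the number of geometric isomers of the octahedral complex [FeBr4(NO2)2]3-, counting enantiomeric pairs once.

2

The six octahedral sites form three mutually perpendicular trans pairs.
Working through the distinct placements yields 2 geometric isomers: NO2 trans; NO2 cis.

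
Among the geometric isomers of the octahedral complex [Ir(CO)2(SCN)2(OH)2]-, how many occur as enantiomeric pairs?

1

An octahedron has six vertices in three trans pairs; every non-trans pair is cis.
Systematic placement gives 5 geometric isomers: CO trans, SCN trans, OH trans; CO trans, SCN cis, OH cis; CO cis, SCN trans, OH cis; CO cis, SCN cis, OH cis (chiral); CO cis, SCN cis, OH trans.
One of these lacks any improper symmetry element and so occurs as an enantiomeric pair, giving 5 + 1 = 6 stereoisomers in total.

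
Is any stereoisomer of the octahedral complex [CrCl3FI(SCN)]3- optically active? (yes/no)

The six octahedral sites form three mutually perpendicular trans pairs.
The distinct arrangements are (4 in all): Cl mer (3 arrangements); Cl fac (chiral).
One of these lacks any improper symmetry element and so occurs as an enantiomeric pair, giving 4 + 1 = 5 stereoisomers in total.

yes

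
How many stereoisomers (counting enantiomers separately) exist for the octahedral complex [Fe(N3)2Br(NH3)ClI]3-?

An octahedron has six vertices in three trans pairs; every non-trans pair is cis.
Systematic enumeration (placing each ligand type in turn and discarding arrangements equivalent by rotation or reflection) gives 9 geometric isomers.
Of these, 6 lack any improper symmetry element and so occur as enantiomeric pairs, giving 9 + 6 = 15 stereoisomers in total.

15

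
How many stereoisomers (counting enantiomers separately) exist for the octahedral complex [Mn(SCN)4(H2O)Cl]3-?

2

Systematic placement gives 2 geometric isomers: H2O and Cl mutually trans; H2O and Cl mutually cis.
Each arrangement has an internal mirror plane or centre of symmetry, so none is chiral.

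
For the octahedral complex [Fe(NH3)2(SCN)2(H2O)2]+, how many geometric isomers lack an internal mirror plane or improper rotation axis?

1

The six octahedral sites form three mutually perpendicular trans pairs.
There are 5 geometric isomers: NH3 trans, SCN trans, H2O trans; NH3 cis, SCN cis, H2O trans; NH3 cis, SCN trans, H2O cis; NH3 cis, SCN cis, H2O cis (chiral); NH3 trans, SCN cis, H2O cis.
One of these lacks any improper symmetry element and so occurs as an enantiomeric pair, giving 5 + 1 = 6 stereoisomers in total.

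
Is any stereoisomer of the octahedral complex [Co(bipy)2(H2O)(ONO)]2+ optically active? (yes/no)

Each bipy is bidentate and must span two cis positions.
Working through the distinct placements yields 2 geometric isomers: H2O and ONO mutually trans; H2O and ONO mutually cis (chiral).
One of these lacks any improper symmetry element and so occurs as an enantiomeric pair, giving 2 + 1 = 3 stereoisomers in total.

yes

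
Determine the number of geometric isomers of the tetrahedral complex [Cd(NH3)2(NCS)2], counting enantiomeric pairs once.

1

Only one geometric arrangement is possible.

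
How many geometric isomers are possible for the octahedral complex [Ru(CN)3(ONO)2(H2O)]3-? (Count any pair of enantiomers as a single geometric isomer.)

3

An octahedron has six vertices in three trans pairs; every non-trans pair is cis.
The distinct arrangements are (3 in all): CN mer, ONO trans; CN mer, ONO cis; CN fac, ONO cis.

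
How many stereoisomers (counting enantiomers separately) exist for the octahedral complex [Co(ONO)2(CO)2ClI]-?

8

In an octahedral complex each vertex has one trans partner and four cis neighbours.
The distinct arrangements are (6 in all): ONO trans, CO trans; ONO cis, CO trans; ONO trans, CO cis; ONO cis, CO cis (3 arrangements, 2 chiral).
Of these, 2 lack any improper symmetry element and so occur as enantiomeric pairs, giving 6 + 2 = 8 stereoisomers in total.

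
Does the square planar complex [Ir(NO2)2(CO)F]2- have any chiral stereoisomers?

Systematic placement gives 2 geometric isomers: NO2 cis; NO2 trans.
Each arrangement has an internal mirror plane or centre of symmetry, so none is chiral.

no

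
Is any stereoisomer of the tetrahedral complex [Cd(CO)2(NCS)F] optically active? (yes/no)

no

Only one geometric arrangement is possible.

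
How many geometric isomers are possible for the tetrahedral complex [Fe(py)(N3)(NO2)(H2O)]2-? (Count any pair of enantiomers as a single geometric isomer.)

1

All four vertices of a tetrahedron are equivalent and mutually adjacent, so cis/trans isomerism cannot arise.
Only one geometric arrangement is possible; it has no improper symmetry element, so it exists as a pair of enantiomers (2 stereoisomers).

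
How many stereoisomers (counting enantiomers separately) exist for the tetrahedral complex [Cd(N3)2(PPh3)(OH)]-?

Only one geometric arrangement is possible.

1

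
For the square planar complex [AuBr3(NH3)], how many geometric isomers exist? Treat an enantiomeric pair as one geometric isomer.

1

In a square planar complex each vertex has one trans partner and two cis neighbours.
Only one geometric arrangement is possible.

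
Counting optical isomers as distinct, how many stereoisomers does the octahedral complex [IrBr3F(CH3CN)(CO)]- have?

5

Systematic placement gives 4 geometric isomers: Br mer (3 arrangements); Br fac (chiral).
One of these lacks any improper symmetry element and so occurs as an enantiomeric pair, giving 4 + 1 = 5 stereoisomers in total.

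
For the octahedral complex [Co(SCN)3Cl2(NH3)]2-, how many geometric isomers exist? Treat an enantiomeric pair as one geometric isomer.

The distinct arrangements are (3 in all): SCN mer, Cl trans; SCN mer, Cl cis; SCN fac, Cl cis.

3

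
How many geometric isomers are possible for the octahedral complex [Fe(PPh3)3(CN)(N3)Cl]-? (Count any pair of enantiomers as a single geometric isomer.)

4

The six octahedral sites form three mutually perpendicular trans pairs.
Working through the distinct placements yields 4 geometric isomers: PPh3 mer (3 arrangements); PPh3 fac (chiral).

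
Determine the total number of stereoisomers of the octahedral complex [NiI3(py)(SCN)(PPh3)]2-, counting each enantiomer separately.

An octahedron has six vertices in three trans pairs; every non-trans pair is cis.
Systematic placement gives 4 geometric isomers: I mer (3 arrangements); I fac (chiral).
One of these lacks any improper symmetry element and so occurs as an enantiomeric pair, giving 4 + 1 = 5 stereoisomers in total.

5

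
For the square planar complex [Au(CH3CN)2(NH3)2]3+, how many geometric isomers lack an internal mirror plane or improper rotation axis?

0

A square has two trans pairs of vertices; adjacent vertices are cis.
Working through the distinct placements yields 2 geometric isomers: CH3CN cis; CH3CN trans.
Each arrangement has an internal mirror plane or centre of symmetry, so none is chiral.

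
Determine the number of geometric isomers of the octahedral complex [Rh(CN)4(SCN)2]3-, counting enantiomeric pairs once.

2

In an octahedral complex each vertex has one trans partner and four cis neighbours.
Working through the distinct placements yields 2 geometric isomers: SCN trans; SCN cis.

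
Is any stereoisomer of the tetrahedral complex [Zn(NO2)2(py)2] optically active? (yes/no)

no

In a tetrahedral complex all four positions are equivalent and every pair of ligands is adjacent — there is no cis/trans distinction.
Only one geometric arrangement is possible.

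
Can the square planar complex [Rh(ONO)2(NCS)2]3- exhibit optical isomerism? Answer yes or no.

A square has two trans pairs of vertices; adjacent vertices are cis.
The distinct arrangements are (2 in all): ONO cis; ONO trans.
Each arrangement has an internal mirror plane or centre of symmetry, so none is chiral.

no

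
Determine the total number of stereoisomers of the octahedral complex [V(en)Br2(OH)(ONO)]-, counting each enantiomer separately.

In an octahedral complex each vertex has one trans partner and four cis neighbours.
Each en is bidentate and must span two cis positions.
The distinct arrangements are (4 in all): Br trans; Br cis (3 arrangements, 2 chiral).
Of these, 2 lack any improper symmetry element and so occur as enantiomeric pairs, giving 4 + 2 = 6 stereoisomers in total.

6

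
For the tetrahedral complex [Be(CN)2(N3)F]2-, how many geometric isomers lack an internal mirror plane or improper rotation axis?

0

In a tetrahedral complex all four positions are equivalent and every pair of ligands is adjacent — there is no cis/trans distinction.
Only one geometric arrangement is possible.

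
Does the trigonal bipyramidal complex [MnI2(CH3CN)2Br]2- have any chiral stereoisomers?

yes

A trigonal bipyramid has two axial and three equatorial sites, which are chemically inequivalent.
Exhaustive case analysis gives 5 geometric isomers.
One of these lacks any improper symmetry element and so occurs as an enantiomeric pair, giving 5 + 1 = 6 stereoisomers in total.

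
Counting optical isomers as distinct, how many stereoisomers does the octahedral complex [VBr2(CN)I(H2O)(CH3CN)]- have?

The six octahedral sites form three mutually perpendicular trans pairs.
Placing the ligands in turn and identifying arrangements related by rotation or reflection leaves 9 distinct geometric isomers.
Of these, 6 lack any improper symmetry element and so occur as enantiomeric pairs, giving 9 + 6 = 15 stereoisomers in total.

15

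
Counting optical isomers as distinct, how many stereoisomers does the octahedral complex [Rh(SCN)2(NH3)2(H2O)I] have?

8

An octahedron has six vertices in three trans pairs; every non-trans pair is cis.
Working through the distinct placements yields 6 geometric isomers: SCN trans, NH3 trans; SCN cis, NH3 cis (3 arrangements, 2 chiral); SCN trans, NH3 cis; SCN cis, NH3 trans.
Of these, 2 lack any improper symmetry element and so occur as enantiomeric pairs, giving 6 + 2 = 8 stereoisomers in total.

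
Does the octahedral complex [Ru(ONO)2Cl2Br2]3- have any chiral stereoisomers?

yes

The six octahedral sites form three mutually perpendicular trans pairs.
The distinct arrangements are (5 in all): ONO trans, Cl trans, Br trans; ONO cis, Cl cis, Br trans; ONO trans, Cl cis, Br cis; ONO cis, Cl cis, Br cis (chiral); ONO cis, Cl trans, Br cis.
One of these lacks any improper symmetry element and so occurs as an enantiomeric pair, giving 5 + 1 = 6 stereoisomers in total.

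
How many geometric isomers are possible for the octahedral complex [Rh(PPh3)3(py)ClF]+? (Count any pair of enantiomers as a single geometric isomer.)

4

The six octahedral sites form three mutually perpendicular trans pairs.
Working through the distinct placements yields 4 geometric isomers: PPh3 mer (3 arrangements); PPh3 fac (chiral).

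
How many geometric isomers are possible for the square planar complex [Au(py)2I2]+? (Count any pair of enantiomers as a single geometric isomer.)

In a square planar complex each vertex has one trans partner and two cis neighbours.
Systematic placement gives 2 geometric isomers: py cis; py trans.

2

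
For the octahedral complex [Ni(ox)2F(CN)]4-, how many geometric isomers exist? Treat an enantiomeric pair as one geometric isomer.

In an octahedral complex each vertex has one trans partner and four cis neighbours.
Each ox is bidentate and must span two cis positions.
Working through the distinct placements yields 2 geometric isomers: F and CN mutually trans; F and CN mutually cis (chiral).

2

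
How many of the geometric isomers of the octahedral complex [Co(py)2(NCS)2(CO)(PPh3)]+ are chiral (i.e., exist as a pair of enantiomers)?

The six octahedral sites form three mutually perpendicular trans pairs.
The distinct arrangements are (6 in all): py trans, NCS cis; py cis, NCS cis (3 arrangements, 2 chiral); py trans, NCS trans; py cis, NCS trans.
Of these, 2 lack any improper symmetry element and so occur as enantiomeric pairs, giving 6 + 2 = 8 stereoisomers in total.

2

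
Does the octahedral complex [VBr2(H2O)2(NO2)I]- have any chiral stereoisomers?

An octahedron has six vertices in three trans pairs; every non-trans pair is cis.
Working through the distinct placements yields 6 geometric isomers: Br trans, H2O trans; Br trans, H2O cis; Br cis, H2O cis (3 arrangements, 2 chiral); Br cis, H2O trans.
Of these, 2 lack any improper symmetry element and so occur as enantiomeric pairs, giving 6 + 2 = 8 stereoisomers in total.

yes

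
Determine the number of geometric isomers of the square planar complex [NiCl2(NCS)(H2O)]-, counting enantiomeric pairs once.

2

A square has two trans pairs of vertices; adjacent vertices are cis.
The distinct arrangements are (2 in all): Cl cis; Cl trans.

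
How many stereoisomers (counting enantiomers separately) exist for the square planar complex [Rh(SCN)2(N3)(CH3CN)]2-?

Systematic placement gives 2 geometric isomers: SCN cis; SCN trans.
Each arrangement has an internal mirror plane or centre of symmetry, so none is chiral.

2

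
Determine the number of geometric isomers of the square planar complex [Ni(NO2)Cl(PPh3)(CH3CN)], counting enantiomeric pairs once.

3

In a square planar complex each vertex has one trans partner and two cis neighbours.
Systematic placement gives 3 geometric isomers: (CH3CN/NO2 trans, Cl/PPh3 trans); (CH3CN/PPh3 trans, Cl/NO2 trans); (CH3CN/Cl trans, NO2/PPh3 trans).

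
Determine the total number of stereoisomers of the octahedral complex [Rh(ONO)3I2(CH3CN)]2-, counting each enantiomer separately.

The six octahedral sites form three mutually perpendicular trans pairs.
Systematic placement gives 3 geometric isomers: ONO mer, I cis; ONO mer, I trans; ONO fac, I cis.
Each arrangement has an internal mirror plane or centre of symmetry, so none is chiral.

3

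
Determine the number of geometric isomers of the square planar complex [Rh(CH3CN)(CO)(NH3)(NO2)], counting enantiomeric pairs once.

3

In a square planar complex each vertex has one trans partner and two cis neighbours.
There are 3 geometric isomers: (CH3CN/NH3 trans, CO/NO2 trans); (CH3CN/NO2 trans, CO/NH3 trans); (CH3CN/CO trans, NH3/NO2 trans).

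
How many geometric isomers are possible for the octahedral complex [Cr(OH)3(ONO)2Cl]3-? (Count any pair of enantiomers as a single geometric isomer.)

3

Systematic placement gives 3 geometric isomers: OH mer, ONO trans; OH fac, ONO cis; OH mer, ONO cis.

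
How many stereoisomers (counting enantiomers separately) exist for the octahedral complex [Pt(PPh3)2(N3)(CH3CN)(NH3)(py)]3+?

15

In an octahedral complex each vertex has one trans partner and four cis neighbours.
Placing the ligands in turn and identifying arrangements related by rotation or reflection leaves 9 distinct geometric isomers.
Of these, 6 lack any improper symmetry element and so occur as enantiomeric pairs, giving 9 + 6 = 15 stereoisomers in total.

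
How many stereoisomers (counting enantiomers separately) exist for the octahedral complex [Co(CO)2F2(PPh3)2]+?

The distinct arrangements are (5 in all): CO trans, F trans, PPh3 trans; CO trans, F cis, PPh3 cis; CO cis, F cis, PPh3 trans; CO cis, F cis, PPh3 cis (chiral); CO cis, F trans, PPh3 cis.
One of these lacks any improper symmetry element and so occurs as an enantiomeric pair, giving 5 + 1 = 6 stereoisomers in total.

6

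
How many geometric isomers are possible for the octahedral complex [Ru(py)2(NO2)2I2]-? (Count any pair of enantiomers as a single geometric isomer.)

5

The distinct arrangements are (5 in all): py trans, NO2 trans, I trans; py cis, NO2 cis, I trans; py trans, NO2 cis, I cis; py cis, NO2 cis, I cis (chiral); py cis, NO2 trans, I cis.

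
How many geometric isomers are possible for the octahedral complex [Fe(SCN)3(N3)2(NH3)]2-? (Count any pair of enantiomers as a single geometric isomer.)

The six octahedral sites form three mutually perpendicular trans pairs.
There are 3 geometric isomers: SCN mer, N3 trans; SCN mer, N3 cis; SCN fac, N3 cis.

3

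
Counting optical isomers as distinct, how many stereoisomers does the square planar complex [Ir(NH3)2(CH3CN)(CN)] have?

2

A square has two trans pairs of vertices; adjacent vertices are cis.
There are 2 geometric isomers: NH3 cis; NH3 trans.
Each arrangement has an internal mirror plane or centre of symmetry, so none is chiral.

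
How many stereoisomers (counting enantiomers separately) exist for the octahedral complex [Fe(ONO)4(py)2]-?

2

An octahedron has six vertices in three trans pairs; every non-trans pair is cis.
Working through the distinct placements yields 2 geometric isomers: py trans; py cis.
Each arrangement has an internal mirror plane or centre of symmetry, so none is chiral.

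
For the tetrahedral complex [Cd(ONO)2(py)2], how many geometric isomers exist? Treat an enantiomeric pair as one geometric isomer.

In a tetrahedral complex all four positions are equivalent and every pair of ligands is adjacent — there is no cis/trans distinction.
Only one geometric arrangement is possible.

1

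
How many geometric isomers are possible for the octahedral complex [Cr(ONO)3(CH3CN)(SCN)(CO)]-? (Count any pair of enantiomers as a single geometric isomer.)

The six octahedral sites form three mutually perpendicular trans pairs.
There are 4 geometric isomers: ONO mer (3 arrangements); ONO fac (chiral).

4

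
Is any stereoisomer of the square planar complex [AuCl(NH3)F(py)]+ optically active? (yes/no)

no

There are 3 geometric isomers: (Cl/NH3 trans, F/py trans); (Cl/py trans, F/NH3 trans); (Cl/F trans, NH3/py trans).
Each arrangement has an internal mirror plane or centre of symmetry, so none is chiral.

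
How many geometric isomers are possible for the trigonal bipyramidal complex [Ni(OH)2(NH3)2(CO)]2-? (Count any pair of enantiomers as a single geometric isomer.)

In a trigonal bipyramid the two axial positions differ from the three equatorial ones.
Exhaustive case analysis gives 5 geometric isomers.

5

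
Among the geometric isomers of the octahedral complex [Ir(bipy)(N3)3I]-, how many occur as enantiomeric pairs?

Each bipy is bidentate and must span two cis positions.
Working through the distinct placements yields 2 geometric isomers: N3 fac; N3 mer.
Each arrangement has an internal mirror plane or centre of symmetry, so none is chiral.

0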